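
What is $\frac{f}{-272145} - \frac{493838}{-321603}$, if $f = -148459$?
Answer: $\frac{60713467429}{29174216145} \approx 2.0811$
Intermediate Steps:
$\frac{f}{-272145} - \frac{493838}{-321603} = - \frac{148459}{-272145} - \frac{493838}{-321603} = \left(-148459\right) \left(- \frac{1}{272145}\right) - - \frac{493838}{321603} = \frac{148459}{272145} + \frac{493838}{321603} = \frac{60713467429}{29174216145}$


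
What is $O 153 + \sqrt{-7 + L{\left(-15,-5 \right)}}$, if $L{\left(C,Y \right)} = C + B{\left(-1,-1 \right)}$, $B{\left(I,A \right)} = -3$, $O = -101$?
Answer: $-15453 + 5 i \approx -15453.0 + 5.0 i$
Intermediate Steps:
$L{\left(C,Y \right)} = -3 + C$ ($L{\left(C,Y \right)} = C - 3 = -3 + C$)
$O 153 + \sqrt{-7 + L{\left(-15,-5 \right)}} = \left(-101\right) 153 + \sqrt{-7 - 18} = -15453 + \sqrt{-7 - 18} = -15453 + \sqrt{-25} = -15453 + 5 i$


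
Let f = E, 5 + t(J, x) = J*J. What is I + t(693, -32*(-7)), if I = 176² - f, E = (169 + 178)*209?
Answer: 438697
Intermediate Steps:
E = 72523 (E = 347*209 = 72523)
t(J, x) = -5 + J² (t(J, x) = -5 + J*J = -5 + J²)
f = 72523
I = -41547 (I = 176² - 1*72523 = 30976 - 72523 = -41547)
I + t(693, -32*(-7)) = -41547 + (-5 + 693²) = -41547 + (-5 + 480249) = -41547 + 480244 = 438697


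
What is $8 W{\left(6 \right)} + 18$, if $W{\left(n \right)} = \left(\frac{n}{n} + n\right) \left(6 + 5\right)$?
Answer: $634$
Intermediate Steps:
$W{\left(n \right)} = 11 + 11 n$ ($W{\left(n \right)} = \left(1 + n\right) 11 = 11 + 11 n$)
$8 W{\left(6 \right)} + 18 = 8 \left(11 + 11 \cdot 6\right) + 18 = 8 \left(11 + 66\right) + 18 = 8 \cdot 77 + 18 = 616 + 18 = 634$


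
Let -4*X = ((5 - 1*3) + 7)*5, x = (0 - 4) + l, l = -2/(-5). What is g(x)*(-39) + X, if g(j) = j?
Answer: 2583/20 ≈ 129.15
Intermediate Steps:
l = ⅖ (l = -2*(-⅕) = ⅖ ≈ 0.40000)
x = -18/5 (x = (0 - 4) + ⅖ = -4 + ⅖ = -18/5 ≈ -3.6000)
X = -45/4 (X = -((5 - 1*3) + 7)*5/4 = -((5 - 3) + 7)*5/4 = -(2 + 7)*5/4 = -9*5/4 = -¼*45 = -45/4 ≈ -11.250)
g(x)*(-39) + X = -18/5*(-39) - 45/4 = 702/5 - 45/4 = 2583/20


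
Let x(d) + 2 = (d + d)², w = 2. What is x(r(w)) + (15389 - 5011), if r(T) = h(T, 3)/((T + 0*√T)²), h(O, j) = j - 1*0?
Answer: 41513/4 ≈ 10378.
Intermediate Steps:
h(O, j) = j (h(O, j) = j + 0 = j)
r(T) = 3/T² (r(T) = 3/((T + 0*√T)²) = 3/((T + 0)²) = 3/(T²) = 3/T²)
x(d) = -2 + 4*d² (x(d) = -2 + (d + d)² = -2 + (2*d)² = -2 + 4*d²)
x(r(w)) + (15389 - 5011) = (-2 + 4*(3/2²)²) + (15389 - 5011) = (-2 + 4*(3*(¼))²) + 10378 = (-2 + 4*(¾)²) + 10378 = (-2 + 4*(9/16)) + 10378 = (-2 + 9/4) + 10378 = ¼ + 10378 = 41513/4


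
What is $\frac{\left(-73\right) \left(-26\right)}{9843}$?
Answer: $\frac{1898}{9843} \approx 0.19283$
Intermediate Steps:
$\frac{\left(-73\right) \left(-26\right)}{9843} = 1898 \cdot \frac{1}{9843} = \frac{1898}{9843}$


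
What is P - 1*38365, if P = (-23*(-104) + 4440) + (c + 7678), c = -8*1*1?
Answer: -23863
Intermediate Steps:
c = -8 (c = -8*1 = -8)
P = 14502 (P = (-23*(-104) + 4440) + (-8 + 7678) = (2392 + 4440) + 7670 = 6832 + 7670 = 14502)
P - 1*38365 = 14502 - 1*38365 = 14502 - 38365 = -23863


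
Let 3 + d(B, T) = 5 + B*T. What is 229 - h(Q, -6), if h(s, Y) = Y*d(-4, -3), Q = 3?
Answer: 313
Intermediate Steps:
d(B, T) = 2 + B*T (d(B, T) = -3 + (5 + B*T) = 2 + B*T)
h(s, Y) = 14*Y (h(s, Y) = Y*(2 - 4*(-3)) = Y*(2 + 12) = Y*14 = 14*Y)
229 - h(Q, -6) = 229 - 14*(-6) = 229 - 1*(-84) = 229 + 84 = 313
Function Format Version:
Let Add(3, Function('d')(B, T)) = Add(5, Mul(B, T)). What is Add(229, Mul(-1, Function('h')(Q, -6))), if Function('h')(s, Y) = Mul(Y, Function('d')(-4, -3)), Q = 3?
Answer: 313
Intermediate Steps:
Function('d')(B, T) = Add(2, Mul(B, T)) (Function('d')(B, T) = Add(-3, Add(5, Mul(B, T))) = Add(2, Mul(B, T)))
Function('h')(s, Y) = Mul(14, Y) (Function('h')(s, Y) = Mul(Y, Add(2, Mul(-4, -3))) = Mul(Y, Add(2, 12)) = Mul(Y, 14) = Mul(14, Y))
Add(229, Mul(-1, Function('h')(Q, -6))) = Add(229, Mul(-1, Mul(14, -6))) = Add(229, Mul(-1, -84)) = Add(229, 84) = 313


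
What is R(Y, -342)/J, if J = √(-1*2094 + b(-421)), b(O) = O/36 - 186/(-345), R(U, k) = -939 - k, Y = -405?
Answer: 3582*I*√1002264445/8715343 ≈ 13.012*I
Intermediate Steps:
b(O) = 62/115 + O/36 (b(O) = O*(1/36) - 186*(-1/345) = O/36 + 62/115 = 62/115 + O/36)
J = I*√1002264445/690 (J = √(-1*2094 + (62/115 + (1/36)*(-421))) = √(-2094 + (62/115 - 421/36)) = √(-2094 - 46183/4140) = √(-8715343/4140) = I*√1002264445/690 ≈ 45.882*I)
R(Y, -342)/J = (-939 - 1*(-342))/((I*√1002264445/690)) = (-939 + 342)*(-6*I*√1002264445/8715343) = -(-3582)*I*√1002264445/8715343 = 3582*I*√1002264445/8715343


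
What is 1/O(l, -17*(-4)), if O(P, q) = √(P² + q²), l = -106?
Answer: √3965/7930 ≈ 0.0079405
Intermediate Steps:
1/O(l, -17*(-4)) = 1/(√((-106)² + (-17*(-4))²)) = 1/(√(11236 + 68²)) = 1/(√(11236 + 4624)) = 1/(√15860) = 1/(2*√3965) = √3965/7930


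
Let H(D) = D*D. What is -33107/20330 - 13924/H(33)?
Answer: -319128443/22139370 ≈ -14.415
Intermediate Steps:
H(D) = D²
-33107/20330 - 13924/H(33) = -33107/20330 - 13924/(33²) = -33107*1/20330 - 13924/1089 = -33107/20330 - 13924*1/1089 = -33107/20330 - 13924/1089 = -319128443/22139370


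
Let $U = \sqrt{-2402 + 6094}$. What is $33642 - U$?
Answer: $33642 - 2 \sqrt{923} \approx 33581.0$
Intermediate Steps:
$U = 2 \sqrt{923}$ ($U = \sqrt{3692} = 2 \sqrt{923} \approx 60.762$)
$33642 - U = 33642 - 2 \sqrt{923}$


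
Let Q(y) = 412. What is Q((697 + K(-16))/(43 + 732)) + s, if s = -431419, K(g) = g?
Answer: -431007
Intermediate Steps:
Q((697 + K(-16))/(43 + 732)) + s = 412 - 431419 = -431007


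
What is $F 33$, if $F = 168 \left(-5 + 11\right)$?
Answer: $33264$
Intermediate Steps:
$F = 1008$ ($F = 168 \cdot 6 = 1008$)
$F 33 = 1008 \cdot 33 = 33264$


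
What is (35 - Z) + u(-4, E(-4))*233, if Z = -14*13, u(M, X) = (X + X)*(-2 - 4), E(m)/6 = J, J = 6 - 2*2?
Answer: -33335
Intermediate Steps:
J = 2 (J = 6 - 4 = 2)
E(m) = 12 (E(m) = 6*2 = 12)
u(M, X) = -12*X (u(M, X) = (2*X)*(-6) = -12*X)
Z = -182
(35 - Z) + u(-4, E(-4))*233 = (35 - 1*(-182)) - 12*12*233 = (35 + 182) - 144*233 = 217 - 33552 = -33335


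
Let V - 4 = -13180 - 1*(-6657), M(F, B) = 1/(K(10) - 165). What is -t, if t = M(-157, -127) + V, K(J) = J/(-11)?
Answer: 11897186/1825 ≈ 6519.0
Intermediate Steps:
K(J) = -J/11 (K(J) = J*(-1/11) = -J/11)
M(F, B) = -11/1825 (M(F, B) = 1/(-1/11*10 - 165) = 1/(-10/11 - 165) = 1/(-1825/11) = -11/1825)
V = -6519 (V = 4 + (-13180 - 1*(-6657)) = 4 + (-13180 + 6657) = 4 - 6523 = -6519)
t = -11897186/1825 (t = -11/1825 - 6519 = -11897186/1825 ≈ -6519.0)
-t = -1*(-11897186/1825) = 11897186/1825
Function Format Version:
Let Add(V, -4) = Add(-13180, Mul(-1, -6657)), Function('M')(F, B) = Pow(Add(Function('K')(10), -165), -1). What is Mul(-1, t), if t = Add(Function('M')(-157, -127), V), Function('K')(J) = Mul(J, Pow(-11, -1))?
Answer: Rational(11897186, 1825) ≈ 6519.0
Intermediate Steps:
Function('K')(J) = Mul(Rational(-1, 11), J) (Function('K')(J) = Mul(J, Rational(-1, 11)) = Mul(Rational(-1, 11), J))
Function('M')(F, B) = Rational(-11, 1825) (Function('M')(F, B) = Pow(Add(Mul(Rational(-1, 11), 10), -165), -1) = Pow(Add(Rational(-10, 11), -165), -1) = Pow(Rational(-1825, 11), -1) = Rational(-11, 1825))
V = -6519 (V = Add(4, Add(-13180, Mul(-1, -6657))) = Add(4, Add(-13180, 6657)) = Add(4, -6523) = -6519)
t = Rational(-11897186, 1825) (t = Add(Rational(-11, 1825), -6519) = Rational(-11897186, 1825) ≈ -6519.0)
Mul(-1, t) = Mul(-1, Rational(-11897186, 1825)) = Rational(11897186, 1825)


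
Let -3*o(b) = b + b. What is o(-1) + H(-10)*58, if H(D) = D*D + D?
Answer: 15662/3 ≈ 5220.7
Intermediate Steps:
H(D) = D + D² (H(D) = D² + D = D + D²)
o(b) = -2*b/3 (o(b) = -(b + b)/3 = -2*b/3)
o(-1) + H(-10)*58 = -⅔*(-1) - 10*(1 - 10)*58 = ⅔ - 10*(-9)*58 = ⅔ + 90*58 = ⅔ + 5220 = 15662/3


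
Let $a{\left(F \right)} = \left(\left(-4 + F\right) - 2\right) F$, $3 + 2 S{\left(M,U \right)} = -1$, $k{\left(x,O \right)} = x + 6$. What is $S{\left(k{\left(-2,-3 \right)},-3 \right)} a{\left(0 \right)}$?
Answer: $0$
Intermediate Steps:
$k{\left(x,O \right)} = 6 + x$
$S{\left(M,U \right)} = -2$ ($S{\left(M,U \right)} = - \frac{3}{2} + \frac{1}{2} \left(-1\right) = - \frac{3}{2} - \frac{1}{2} = -2$)
$a{\left(F \right)} = F \left(-6 + F\right)$ ($a{\left(F \right)} = \left(-6 + F\right) F = F \left(-6 + F\right)$)
$S{\left(k{\left(-2,-3 \right)},-3 \right)} a{\left(0 \right)} = - 2 \cdot 0 \left(-6 + 0\right) = - 2 \cdot 0 \left(-6\right) = \left(-2\right) 0 = 0$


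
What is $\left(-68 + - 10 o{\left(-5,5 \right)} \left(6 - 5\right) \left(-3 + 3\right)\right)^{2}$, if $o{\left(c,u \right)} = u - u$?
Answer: $4624$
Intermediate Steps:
$o{\left(c,u \right)} = 0$
$\left(-68 + - 10 o{\left(-5,5 \right)} \left(6 - 5\right) \left(-3 + 3\right)\right)^{2} = \left(-68 + \left(-10\right) 0 \left(6 - 5\right) \left(-3 + 3\right)\right)^{2} = \left(-68 + 0 \cdot 1 \cdot 0\right)^{2} = \left(-68 + 0 \cdot 0\right)^{2} = \left(-68 + 0\right)^{2} = \left(-68\right)^{2} = 4624$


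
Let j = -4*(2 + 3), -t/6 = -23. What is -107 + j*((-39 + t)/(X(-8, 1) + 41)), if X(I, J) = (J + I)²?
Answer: -129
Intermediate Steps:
t = 138 (t = -6*(-23) = 138)
X(I, J) = (I + J)²
j = -20 (j = -4*5 = -20)
-107 + j*((-39 + t)/(X(-8, 1) + 41)) = -107 - 20*(-39 + 138)/((-8 + 1)² + 41) = -107 - 1980/((-7)² + 41) = -107 - 1980/(49 + 41) = -107 - 1980/90 = -107 - 20*11/10 = -107 - 22 = -129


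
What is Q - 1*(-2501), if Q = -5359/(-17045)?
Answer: 42634904/17045 ≈ 2501.3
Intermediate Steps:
Q = 5359/17045 (Q = -5359*(-1/17045) = 5359/17045 ≈ 0.31440)
Q - 1*(-2501) = 5359/17045 - 1*(-2501) = 5359/17045 + 2501 = 42634904/17045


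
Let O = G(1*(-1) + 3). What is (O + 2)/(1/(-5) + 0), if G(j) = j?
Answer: -20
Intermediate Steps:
O = 2 (O = 1*(-1) + 3 = -1 + 3 = 2)
(O + 2)/(1/(-5) + 0) = (2 + 2)/(1/(-5) + 0) = 4/(-⅕ + 0) = 4/(-⅕) = 4*(-5) = -20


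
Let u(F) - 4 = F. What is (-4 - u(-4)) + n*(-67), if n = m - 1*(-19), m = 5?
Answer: -1612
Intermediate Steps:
n = 24 (n = 5 - 1*(-19) = 5 + 19 = 24)
u(F) = 4 + F
(-4 - u(-4)) + n*(-67) = (-4 - (4 - 4)) + 24*(-67) = (-4 - 1*0) - 1608 = (-4 + 0) - 1608 = -4 - 1608 = -1612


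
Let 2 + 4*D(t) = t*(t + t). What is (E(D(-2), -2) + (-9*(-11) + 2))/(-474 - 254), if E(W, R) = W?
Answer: -205/1456 ≈ -0.14080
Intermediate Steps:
D(t) = -1/2 + t**2/2 (D(t) = -1/2 + (t*(t + t))/4 = -1/2 + (t*(2*t))/4 = -1/2 + (2*t**2)/4 = -1/2 + t**2/2)
(E(D(-2), -2) + (-9*(-11) + 2))/(-474 - 254) = ((-1/2 + (1/2)*(-2)**2) + (-9*(-11) + 2))/(-474 - 254) = ((-1/2 + (1/2)*4) + (99 + 2))/(-728) = ((-1/2 + 2) + 101)*(-1/728) = (3/2 + 101)*(-1/728) = (205/2)*(-1/728) = -205/1456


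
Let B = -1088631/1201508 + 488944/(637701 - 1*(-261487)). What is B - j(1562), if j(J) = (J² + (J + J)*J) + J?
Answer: -1977393865386671363/270095393876 ≈ -7.3211e+6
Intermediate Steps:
B = -97853451019/270095393876 (B = -1088631*1/1201508 + 488944/(637701 + 261487) = -1088631/1201508 + 488944/899188 = -1088631/1201508 + 488944*(1/899188) = -1088631/1201508 + 122236/224797 = -97853451019/270095393876 ≈ -0.36229)
j(J) = J + 3*J² (j(J) = (J² + (2*J)*J) + J = (J² + 2*J²) + J = 3*J² + J = J + 3*J²)
B - j(1562) = -97853451019/270095393876 - 1562*(1 + 3*1562) = -97853451019/270095393876 - 1562*(1 + 4686) = -97853451019/270095393876 - 1562*4687 = -97853451019/270095393876 - 1*7321094 = -97853451019/270095393876 - 7321094 = -1977393865386671363/270095393876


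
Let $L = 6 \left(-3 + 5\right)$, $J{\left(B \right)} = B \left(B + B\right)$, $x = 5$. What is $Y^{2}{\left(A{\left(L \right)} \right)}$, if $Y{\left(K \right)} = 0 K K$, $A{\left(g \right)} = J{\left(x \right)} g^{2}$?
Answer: $0$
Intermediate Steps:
$J{\left(B \right)} = 2 B^{2}$ ($J{\left(B \right)} = B 2 B = 2 B^{2}$)
$L = 12$ ($L = 6 \cdot 2 = 12$)
$A{\left(g \right)} = 50 g^{2}$ ($A{\left(g \right)} = 2 \cdot 5^{2} g^{2} = 2 \cdot 25 g^{2} = 50 g^{2}$)
$Y{\left(K \right)} = 0$ ($Y{\left(K \right)} = 0 K = 0$)
$Y^{2}{\left(A{\left(L \right)} \right)} = 0^{2} = 0$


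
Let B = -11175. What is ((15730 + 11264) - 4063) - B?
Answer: 34106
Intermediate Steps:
((15730 + 11264) - 4063) - B = ((15730 + 11264) - 4063) - 1*(-11175) = (26994 - 4063) + 11175 = 22931 + 11175 = 34106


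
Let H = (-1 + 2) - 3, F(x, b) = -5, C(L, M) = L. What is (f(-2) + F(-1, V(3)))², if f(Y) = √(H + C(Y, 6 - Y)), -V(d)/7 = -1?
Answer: 21 - 20*I ≈ 21.0 - 20.0*I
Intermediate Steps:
V(d) = 7 (V(d) = -7*(-1) = 7)
H = -2 (H = 1 - 3 = -2)
f(Y) = √(-2 + Y)
(f(-2) + F(-1, V(3)))² = (√(-2 - 2) - 5)² = (√(-4) - 5)² = (2*I - 5)² = (-5 + 2*I)²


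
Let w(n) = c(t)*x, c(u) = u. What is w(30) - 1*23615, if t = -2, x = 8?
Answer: -23631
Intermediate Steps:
w(n) = -16 (w(n) = -2*8 = -16)
w(30) - 1*23615 = -16 - 1*23615 = -16 - 23615 = -23631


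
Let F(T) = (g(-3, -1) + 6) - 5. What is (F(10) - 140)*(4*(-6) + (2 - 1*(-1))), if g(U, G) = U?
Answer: 2982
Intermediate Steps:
F(T) = -2 (F(T) = (-3 + 6) - 5 = 3 - 5 = -2)
(F(10) - 140)*(4*(-6) + (2 - 1*(-1))) = (-2 - 140)*(4*(-6) + (2 - 1*(-1))) = -142*(-24 + (2 + 1)) = -142*(-24 + 3) = -142*(-21) = 2982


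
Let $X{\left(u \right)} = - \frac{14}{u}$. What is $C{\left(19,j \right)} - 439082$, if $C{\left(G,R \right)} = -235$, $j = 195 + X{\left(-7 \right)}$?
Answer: $-439317$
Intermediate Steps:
$j = 197$ ($j = 195 - \frac{14}{-7} = 195 - -2 = 195 + 2 = 197$)
$C{\left(19,j \right)} - 439082 = -235 - 439082 = -439317$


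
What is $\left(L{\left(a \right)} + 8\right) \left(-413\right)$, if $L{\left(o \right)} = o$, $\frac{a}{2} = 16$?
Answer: $-16520$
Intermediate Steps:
$a = 32$ ($a = 2 \cdot 16 = 32$)
$\left(L{\left(a \right)} + 8\right) \left(-413\right) = \left(32 + 8\right) \left(-413\right) = 40 \left(-413\right) = -16520$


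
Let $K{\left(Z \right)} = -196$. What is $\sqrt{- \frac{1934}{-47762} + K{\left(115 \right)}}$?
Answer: $\frac{i \sqrt{111756130629}}{23881} \approx 13.999 i$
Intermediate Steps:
$\sqrt{- \frac{1934}{-47762} + K{\left(115 \right)}} = \sqrt{- \frac{1934}{-47762} - 196} = \sqrt{\left(-1934\right) \left(- \frac{1}{47762}\right) - 196} = \sqrt{\frac{967}{23881} - 196} = \sqrt{- \frac{4679709}{23881}} = \frac{i \sqrt{111756130629}}{23881}$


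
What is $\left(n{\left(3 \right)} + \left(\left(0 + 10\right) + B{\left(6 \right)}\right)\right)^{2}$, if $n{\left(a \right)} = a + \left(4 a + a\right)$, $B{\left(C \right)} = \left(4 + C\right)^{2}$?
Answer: $16384$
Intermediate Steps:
$n{\left(a \right)} = 6 a$ ($n{\left(a \right)} = a + 5 a = 6 a$)
$\left(n{\left(3 \right)} + \left(\left(0 + 10\right) + B{\left(6 \right)}\right)\right)^{2} = \left(6 \cdot 3 + \left(\left(0 + 10\right) + \left(4 + 6\right)^{2}\right)\right)^{2} = \left(18 + \left(10 + 10^{2}\right)\right)^{2} = \left(18 + \left(10 + 100\right)\right)^{2} = \left(18 + 110\right)^{2} = 128^{2} = 16384$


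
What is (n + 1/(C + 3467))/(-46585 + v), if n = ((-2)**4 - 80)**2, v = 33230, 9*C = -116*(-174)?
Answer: -70160387/228757795 ≈ -0.30670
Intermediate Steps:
C = 6728/3 (C = (-116*(-174))/9 = (1/9)*20184 = 6728/3 ≈ 2242.7)
n = 4096 (n = (16 - 80)**2 = (-64)**2 = 4096)
(n + 1/(C + 3467))/(-46585 + v) = (4096 + 1/(6728/3 + 3467))/(-46585 + 33230) = (4096 + 1/(17129/3))/(-13355) = (4096 + 3/17129)*(-1/13355) = (70160387/17129)*(-1/13355) = -70160387/228757795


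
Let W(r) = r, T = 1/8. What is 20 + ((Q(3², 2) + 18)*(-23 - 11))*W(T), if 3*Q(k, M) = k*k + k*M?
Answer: -787/4 ≈ -196.75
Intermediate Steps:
Q(k, M) = k²/3 + M*k/3 (Q(k, M) = (k*k + k*M)/3 = (k² + M*k)/3 = k²/3 + M*k/3)
T = ⅛ ≈ 0.12500
20 + ((Q(3², 2) + 18)*(-23 - 11))*W(T) = 20 + (((⅓)*3²*(2 + 3²) + 18)*(-23 - 11))*(⅛) = 20 + (((⅓)*9*(2 + 9) + 18)*(-34))*(⅛) = 20 + (((⅓)*9*11 + 18)*(-34))*(⅛) = 20 + ((33 + 18)*(-34))*(⅛) = 20 + (51*(-34))*(⅛) = 20 - 1734*⅛ = 20 - 867/4 = -787/4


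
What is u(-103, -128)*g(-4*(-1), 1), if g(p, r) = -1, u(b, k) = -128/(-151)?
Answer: -128/151 ≈ -0.84768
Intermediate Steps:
u(b, k) = 128/151 (u(b, k) = -128*(-1/151) = 128/151)
u(-103, -128)*g(-4*(-1), 1) = (128/151)*(-1) = -128/151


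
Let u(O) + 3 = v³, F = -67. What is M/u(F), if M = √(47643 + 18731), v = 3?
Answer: √66374/24 ≈ 10.735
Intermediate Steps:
u(O) = 24 (u(O) = -3 + 3³ = -3 + 27 = 24)
M = √66374 ≈ 257.63
M/u(F) = √66374/24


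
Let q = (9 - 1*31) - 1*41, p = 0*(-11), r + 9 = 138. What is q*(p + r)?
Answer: -8127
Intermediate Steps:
r = 129 (r = -9 + 138 = 129)
p = 0
q = -63 (q = (9 - 31) - 41 = -22 - 41 = -63)
q*(p + r) = -63*(0 + 129) = -63*129 = -8127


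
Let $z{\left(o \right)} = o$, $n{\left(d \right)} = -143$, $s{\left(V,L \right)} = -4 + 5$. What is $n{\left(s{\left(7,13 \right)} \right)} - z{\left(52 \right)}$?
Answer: $-195$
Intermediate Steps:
$s{\left(V,L \right)} = 1$
$n{\left(s{\left(7,13 \right)} \right)} - z{\left(52 \right)} = -143 - 52 = -195$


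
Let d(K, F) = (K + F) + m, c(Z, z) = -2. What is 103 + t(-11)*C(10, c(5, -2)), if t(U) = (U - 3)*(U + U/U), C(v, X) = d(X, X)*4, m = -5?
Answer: -4937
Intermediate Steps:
d(K, F) = -5 + F + K (d(K, F) = (K + F) - 5 = (F + K) - 5 = -5 + F + K)
C(v, X) = -20 + 8*X (C(v, X) = (-5 + X + X)*4 = (-5 + 2*X)*4 = -20 + 8*X)
t(U) = (1 + U)*(-3 + U) (t(U) = (-3 + U)*(U + 1) = (-3 + U)*(1 + U) = (1 + U)*(-3 + U))
103 + t(-11)*C(10, c(5, -2)) = 103 + (-3 + (-11)² - 2*(-11))*(-20 + 8*(-2)) = 103 + (-3 + 121 + 22)*(-20 - 16) = 103 + 140*(-36) = 103 - 5040 = -4937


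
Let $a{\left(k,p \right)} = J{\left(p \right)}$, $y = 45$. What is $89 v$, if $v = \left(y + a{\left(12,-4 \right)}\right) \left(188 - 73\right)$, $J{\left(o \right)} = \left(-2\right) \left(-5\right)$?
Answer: $562925$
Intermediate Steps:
$J{\left(o \right)} = 10$
$a{\left(k,p \right)} = 10$
$v = 6325$ ($v = \left(45 + 10\right) \left(188 - 73\right) = 55 \cdot 115 = 6325$)
$89 v = 89 \cdot 6325 = 562925$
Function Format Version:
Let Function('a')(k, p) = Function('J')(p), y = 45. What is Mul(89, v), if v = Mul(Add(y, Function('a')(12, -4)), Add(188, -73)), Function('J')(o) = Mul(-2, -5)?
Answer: 562925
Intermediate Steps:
Function('J')(o) = 10
Function('a')(k, p) = 10
v = 6325 (v = Mul(Add(45, 10), Add(188, -73)) = Mul(55, 115) = 6325)
Mul(89, v) = Mul(89, 6325) = 562925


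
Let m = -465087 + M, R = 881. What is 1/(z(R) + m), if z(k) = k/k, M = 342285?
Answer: -1/122801 ≈ -8.1433e-6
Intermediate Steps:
z(k) = 1
m = -122802 (m = -465087 + 342285 = -122802)
1/(z(R) + m) = 1/(1 - 122802) = 1/(-122801) = -1/122801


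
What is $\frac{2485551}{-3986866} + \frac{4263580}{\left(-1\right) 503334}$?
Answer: $- \frac{701899402589}{77181738894} \approx -9.0941$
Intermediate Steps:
$\frac{2485551}{-3986866} + \frac{4263580}{\left(-1\right) 503334} = 2485551 \left(- \frac{1}{3986866}\right) + \frac{4263580}{-503334} = - \frac{2485551}{3986866} + 4263580 \left(- \frac{1}{503334}\right) = - \frac{2485551}{3986866} - \frac{2131790}{251667} = - \frac{701899402589}{77181738894}$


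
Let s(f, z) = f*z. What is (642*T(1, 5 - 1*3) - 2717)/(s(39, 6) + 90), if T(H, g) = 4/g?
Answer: -1433/324 ≈ -4.4228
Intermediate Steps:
(642*T(1, 5 - 1*3) - 2717)/(s(39, 6) + 90) = (642*(4/(5 - 1*3)) - 2717)/(39*6 + 90) = (642*(4/(5 - 3)) - 2717)/(234 + 90) = (642*(4/2) - 2717)/324 = (642*(4*(1/2)) - 2717)*(1/324) = (642*2 - 2717)*(1/324) = (1284 - 2717)*(1/324) = -1433*1/324 = -1433/324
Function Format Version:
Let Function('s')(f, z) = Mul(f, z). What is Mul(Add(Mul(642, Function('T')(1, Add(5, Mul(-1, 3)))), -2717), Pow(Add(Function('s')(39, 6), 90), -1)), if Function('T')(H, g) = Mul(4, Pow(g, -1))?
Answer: Rational(-1433, 324) ≈ -4.4228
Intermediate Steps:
Mul(Add(Mul(642, Function('T')(1, Add(5, Mul(-1, 3)))), -2717), Pow(Add(Function('s')(39, 6), 90), -1)) = Mul(Add(Mul(642, Mul(4, Pow(Add(5, Mul(-1, 3)), -1))), -2717), Pow(Add(Mul(39, 6), 90), -1)) = Mul(Add(Mul(642, Mul(4, Pow(Add(5, -3), -1))), -2717), Pow(Add(234, 90), -1)) = Mul(Add(Mul(642, Mul(4, Pow(2, -1))), -2717), Pow(324, -1)) = Mul(Add(Mul(642, Mul(4, Rational(1, 2))), -2717), Rational(1, 324)) = Mul(Add(Mul(642, 2), -2717), Rational(1, 324)) = Mul(Add(1284, -2717), Rational(1, 324)) = Mul(-1433, Rational(1, 324)) = Rational(-1433, 324)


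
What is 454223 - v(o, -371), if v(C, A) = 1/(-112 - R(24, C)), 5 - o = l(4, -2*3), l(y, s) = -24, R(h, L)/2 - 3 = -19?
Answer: 36337841/80 ≈ 4.5422e+5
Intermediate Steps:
R(h, L) = -32 (R(h, L) = 6 + 2*(-19) = 6 - 38 = -32)
o = 29 (o = 5 - 1*(-24) = 5 + 24 = 29)
v(C, A) = -1/80 (v(C, A) = 1/(-112 - 1*(-32)) = 1/(-112 + 32) = 1/(-80) = -1/80)
454223 - v(o, -371) = 454223 - 1*(-1/80) = 454223 + 1/80 = 36337841/80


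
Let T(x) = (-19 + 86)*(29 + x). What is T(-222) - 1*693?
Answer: -13624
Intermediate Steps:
T(x) = 1943 + 67*x (T(x) = 67*(29 + x) = 1943 + 67*x)
T(-222) - 1*693 = (1943 + 67*(-222)) - 1*693 = (1943 - 14874) - 693 = -12931 - 693 = -13624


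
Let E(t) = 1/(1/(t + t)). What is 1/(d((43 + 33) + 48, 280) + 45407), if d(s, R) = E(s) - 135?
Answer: 1/45520 ≈ 2.1968e-5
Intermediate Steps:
E(t) = 2*t (E(t) = 1/(1/(2*t)) = 2*t)
d(s, R) = -135 + 2*s (d(s, R) = 2*s - 135 = -135 + 2*s)
1/(d((43 + 33) + 48, 280) + 45407) = 1/((-135 + 2*((43 + 33) + 48)) + 45407) = 1/((-135 + 2*(76 + 48)) + 45407) = 1/((-135 + 2*124) + 45407) = 1/((-135 + 248) + 45407) = 1/(113 + 45407) = 1/45520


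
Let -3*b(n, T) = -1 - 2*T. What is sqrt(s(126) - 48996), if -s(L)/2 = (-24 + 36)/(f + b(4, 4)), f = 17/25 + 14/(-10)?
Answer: 2*I*sqrt(4422839)/19 ≈ 221.37*I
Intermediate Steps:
b(n, T) = 1/3 + 2*T/3 (b(n, T) = -(-1 - 2*T)/3 = 1/3 + 2*T/3)
f = -18/25 (f = 17*(1/25) + 14*(-1/10) = 17/25 - 7/5 = -18/25 ≈ -0.72000)
s(L) = -200/19 (s(L) = -2*(-24 + 36)/(-18/25 + (1/3 + (2/3)*4)) = -24/(-18/25 + (1/3 + 8/3)) = -24/(-18/25 + 3) = -24/57/25 = -24*25/57 = -2*100/19 = -200/19)
sqrt(s(126) - 48996) = sqrt(-200/19 - 48996) = sqrt(-931124/19) = 2*I*sqrt(4422839)/19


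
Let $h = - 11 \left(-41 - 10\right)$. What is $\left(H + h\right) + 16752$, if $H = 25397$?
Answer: $42710$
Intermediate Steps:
$h = 561$ ($h = \left(-11\right) \left(-51\right) = 561$)
$\left(H + h\right) + 16752 = \left(25397 + 561\right) + 16752 = 25958 + 16752 = 42710$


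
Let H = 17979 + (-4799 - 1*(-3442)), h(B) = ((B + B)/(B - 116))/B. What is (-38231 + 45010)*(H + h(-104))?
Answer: 12394852401/110 ≈ 1.1268e+8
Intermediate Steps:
h(B) = 2/(-116 + B) (h(B) = ((2*B)/(-116 + B))/B = (2*B/(-116 + B))/B = 2/(-116 + B))
H = 16622 (H = 17979 + (-4799 + 3442) = 17979 - 1357 = 16622)
(-38231 + 45010)*(H + h(-104)) = (-38231 + 45010)*(16622 + 2/(-116 - 104)) = 6779*(16622 + 2/(-220)) = 6779*(16622 + 2*(-1/220)) = 6779*(16622 - 1/110) = 6779*(1828419/110) = 12394852401/110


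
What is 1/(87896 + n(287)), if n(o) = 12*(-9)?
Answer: 1/87788 ≈ 1.1391e-5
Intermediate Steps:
n(o) = -108
1/(87896 + n(287)) = 1/(87896 - 108) = 1/87788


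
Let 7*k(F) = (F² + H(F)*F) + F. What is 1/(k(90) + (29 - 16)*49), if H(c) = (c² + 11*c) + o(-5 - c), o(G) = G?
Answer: 1/117457 ≈ 8.5138e-6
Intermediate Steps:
H(c) = -5 + c² + 10*c (H(c) = (c² + 11*c) + (-5 - c) = -5 + c² + 10*c)
k(F) = F/7 + F²/7 + F*(-5 + F² + 10*F)/7 (k(F) = ((F² + (-5 + F² + 10*F)*F) + F)/7 = ((F² + F*(-5 + F² + 10*F)) + F)/7 = (F + F² + F*(-5 + F² + 10*F))/7 = F/7 + F²/7 + F*(-5 + F² + 10*F)/7)
1/(k(90) + (29 - 16)*49) = 1/((⅐)*90*(-4 + 90² + 11*90) + (29 - 16)*49) = 1/((⅐)*90*(-4 + 8100 + 990) + 13*49) = 1/((⅐)*90*9086 + 637) = 1/(116820 + 637) = 1/117457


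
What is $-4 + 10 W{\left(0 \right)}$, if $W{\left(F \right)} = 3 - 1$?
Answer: $16$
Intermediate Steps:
$W{\left(F \right)} = 2$ ($W{\left(F \right)} = 3 - 1 = 2$)
$-4 + 10 W{\left(0 \right)} = -4 + 10 \cdot 2 = -4 + 20 = 16$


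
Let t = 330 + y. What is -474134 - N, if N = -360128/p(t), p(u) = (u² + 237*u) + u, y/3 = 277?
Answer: -770106573898/1624239 ≈ -4.7413e+5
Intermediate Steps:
y = 831 (y = 3*277 = 831)
t = 1161 (t = 330 + 831 = 1161)
p(u) = u² + 238*u
N = -360128/1624239 (N = -360128*1/(1161*(238 + 1161)) = -360128/(1161*1399) = -360128/1624239 ≈ -0.22172)
-474134 - N = -474134 - 1*(-360128/1624239) = -474134 + 360128/1624239 = -770106573898/1624239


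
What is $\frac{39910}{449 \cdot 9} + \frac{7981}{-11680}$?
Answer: $\frac{433897579}{47198880} \approx 9.193$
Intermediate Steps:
$\frac{39910}{449 \cdot 9} + \frac{7981}{-11680} = \frac{39910}{4041} + 7981 \left(- \frac{1}{11680}\right) = 39910 \cdot \frac{1}{4041} - \frac{7981}{11680} = \frac{39910}{4041} - \frac{7981}{11680} = \frac{433897579}{47198880}$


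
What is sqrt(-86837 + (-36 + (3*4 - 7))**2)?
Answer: 2*I*sqrt(21469) ≈ 293.05*I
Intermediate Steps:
sqrt(-86837 + (-36 + (3*4 - 7))**2) = sqrt(-86837 + (-36 + (12 - 7))**2) = sqrt(-86837 + (-36 + 5)**2) = sqrt(-86837 + (-31)**2) = sqrt(-86837 + 961) = sqrt(-85876) = 2*I*sqrt(21469)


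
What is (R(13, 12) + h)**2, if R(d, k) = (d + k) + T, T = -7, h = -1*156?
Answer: 19044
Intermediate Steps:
h = -156
R(d, k) = -7 + d + k (R(d, k) = (d + k) - 7 = -7 + d + k)
(R(13, 12) + h)**2 = ((-7 + 13 + 12) - 156)**2 = (18 - 156)**2 = (-138)**2 = 19044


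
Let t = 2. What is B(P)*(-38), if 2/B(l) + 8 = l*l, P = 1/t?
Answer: 304/31 ≈ 9.8065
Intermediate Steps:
P = ½ (P = 1/2 = ½ ≈ 0.50000)
B(l) = 2/(-8 + l²) (B(l) = 2/(-8 + l*l) = 2/(-8 + l²))
B(P)*(-38) = (2/(-8 + (½)²))*(-38) = (2/(-8 + ¼))*(-38) = (2/(-31/4))*(-38) = (2*(-4/31))*(-38) = -8/31*(-38) = 304/31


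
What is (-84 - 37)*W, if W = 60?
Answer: -7260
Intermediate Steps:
(-84 - 37)*W = (-84 - 37)*60 = -121*60 = -7260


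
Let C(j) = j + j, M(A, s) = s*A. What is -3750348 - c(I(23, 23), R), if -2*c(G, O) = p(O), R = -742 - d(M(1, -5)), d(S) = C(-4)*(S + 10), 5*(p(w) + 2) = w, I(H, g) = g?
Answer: -18752096/5 ≈ -3.7504e+6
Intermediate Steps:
M(A, s) = A*s
p(w) = -2 + w/5
C(j) = 2*j
d(S) = -80 - 8*S (d(S) = (2*(-4))*(S + 10) = -8*(10 + S) = -80 - 8*S)
R = -702 (R = -742 - (-80 - 8*(-5)) = -742 - (-80 + 40) = -742 - 1*(-40) = -742 + 40 = -702)
c(G, O) = 1 - O/10 (c(G, O) = -(-2 + O/5)/2 = 1 - O/10)
-3750348 - c(I(23, 23), R) = -3750348 - (1 - 1/10*(-702)) = -3750348 - (1 + 351/5) = -3750348 - 1*356/5 = -3750348 - 356/5 = -18752096/5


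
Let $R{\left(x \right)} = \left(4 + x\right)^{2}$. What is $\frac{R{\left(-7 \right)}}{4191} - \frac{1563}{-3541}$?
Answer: $\frac{2194134}{4946777} \approx 0.44355$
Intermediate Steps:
$\frac{R{\left(-7 \right)}}{4191} - \frac{1563}{-3541} = \frac{\left(4 - 7\right)^{2}}{4191} - \frac{1563}{-3541} = \left(-3\right)^{2} \cdot \frac{1}{4191} - - \frac{1563}{3541} = 9 \cdot \frac{1}{4191} + \frac{1563}{3541} = \frac{3}{1397} + \frac{1563}{3541} = \frac{2194134}{4946777}$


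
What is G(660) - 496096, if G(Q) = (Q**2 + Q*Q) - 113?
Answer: 374991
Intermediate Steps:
G(Q) = -113 + 2*Q**2 (G(Q) = (Q**2 + Q**2) - 113 = 2*Q**2 - 113 = -113 + 2*Q**2)
G(660) - 496096 = (-113 + 2*660**2) - 496096 = (-113 + 2*435600) - 496096 = (-113 + 871200) - 496096 = 871087 - 496096 = 374991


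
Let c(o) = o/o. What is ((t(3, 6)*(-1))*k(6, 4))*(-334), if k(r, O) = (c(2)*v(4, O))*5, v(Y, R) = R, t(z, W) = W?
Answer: 40080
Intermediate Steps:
c(o) = 1
k(r, O) = 5*O (k(r, O) = (1*O)*5 = O*5 = 5*O)
((t(3, 6)*(-1))*k(6, 4))*(-334) = ((6*(-1))*(5*4))*(-334) = -6*20*(-334) = -120*(-334) = 40080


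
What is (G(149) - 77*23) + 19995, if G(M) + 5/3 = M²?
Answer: 121270/3 ≈ 40423.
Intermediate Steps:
G(M) = -5/3 + M²
(G(149) - 77*23) + 19995 = ((-5/3 + 149²) - 77*23) + 19995 = ((-5/3 + 22201) - 1771) + 19995 = (66598/3 - 1771) + 19995 = 61285/3 + 19995 = 121270/3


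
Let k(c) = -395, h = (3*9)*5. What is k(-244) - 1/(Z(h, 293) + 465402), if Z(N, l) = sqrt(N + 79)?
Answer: -42778306957226/108299510695 + sqrt(214)/216599021390 ≈ -395.00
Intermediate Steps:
h = 135 (h = 27*5 = 135)
Z(N, l) = sqrt(79 + N)
k(-244) - 1/(Z(h, 293) + 465402) = -395 - 1/(sqrt(79 + 135) + 465402) = -395 - 1/(sqrt(214) + 465402) = -395 - 1/(465402 + sqrt(214))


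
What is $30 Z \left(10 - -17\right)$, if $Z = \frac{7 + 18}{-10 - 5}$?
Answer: $-1350$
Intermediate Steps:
$Z = - \frac{5}{3}$ ($Z = \frac{25}{-15} = 25 \left(- \frac{1}{15}\right) = - \frac{5}{3} \approx -1.6667$)
$30 Z \left(10 - -17\right) = 30 \left(- \frac{5}{3}\right) \left(10 - -17\right) = - 50 \left(10 + 17\right) = \left(-50\right) 27 = -1350$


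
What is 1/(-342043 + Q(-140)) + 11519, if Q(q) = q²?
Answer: 3714220916/322443 ≈ 11519.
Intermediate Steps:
1/(-342043 + Q(-140)) + 11519 = 1/(-342043 + (-140)²) + 11519 = 1/(-342043 + 19600) + 11519 = 1/(-322443) + 11519 = -1/322443 + 11519 = 3714220916/322443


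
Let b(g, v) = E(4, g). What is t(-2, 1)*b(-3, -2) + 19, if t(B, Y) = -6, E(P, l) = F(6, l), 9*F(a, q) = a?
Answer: 15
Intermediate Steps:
F(a, q) = a/9
E(P, l) = 2/3 (E(P, l) = (1/9)*6 = 2/3)
b(g, v) = 2/3
t(-2, 1)*b(-3, -2) + 19 = -6*2/3 + 19 = -4 + 19 = 15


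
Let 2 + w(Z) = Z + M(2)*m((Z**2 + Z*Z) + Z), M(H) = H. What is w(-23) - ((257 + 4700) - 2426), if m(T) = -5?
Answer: -2566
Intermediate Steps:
w(Z) = -12 + Z (w(Z) = -2 + (Z + 2*(-5)) = -2 + (Z - 10) = -2 + (-10 + Z) = -12 + Z)
w(-23) - ((257 + 4700) - 2426) = (-12 - 23) - ((257 + 4700) - 2426) = -35 - (4957 - 2426) = -35 - 1*2531 = -35 - 2531 = -2566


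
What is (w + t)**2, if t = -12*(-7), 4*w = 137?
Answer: 223729/16 ≈ 13983.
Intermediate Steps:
w = 137/4 (w = (1/4)*137 = 137/4 ≈ 34.250)
t = 84
(w + t)**2 = (137/4 + 84)**2 = (473/4)**2 = 223729/16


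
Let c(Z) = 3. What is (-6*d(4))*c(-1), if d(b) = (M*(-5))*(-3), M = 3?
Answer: -810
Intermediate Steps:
d(b) = 45 (d(b) = (3*(-5))*(-3) = -15*(-3) = 45)
(-6*d(4))*c(-1) = -6*45*3 = -270*3 = -810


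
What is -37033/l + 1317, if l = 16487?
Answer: 21676346/16487 ≈ 1314.8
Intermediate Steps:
-37033/l + 1317 = -37033/16487 + 1317 = 21676346/16487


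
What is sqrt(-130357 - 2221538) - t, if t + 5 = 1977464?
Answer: -1977459 + I*sqrt(2351895) ≈ -1.9775e+6 + 1533.6*I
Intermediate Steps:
t = 1977459 (t = -5 + 1977464 = 1977459)
sqrt(-130357 - 2221538) - t = sqrt(-130357 - 2221538) - 1*1977459 = sqrt(-2351895) - 1977459 = I*sqrt(2351895) - 1977459 = -1977459 + I*sqrt(2351895)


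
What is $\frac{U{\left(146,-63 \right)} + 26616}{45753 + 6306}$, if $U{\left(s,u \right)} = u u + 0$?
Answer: $\frac{10195}{17353} \approx 0.58751$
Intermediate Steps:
$U{\left(s,u \right)} = u^{2}$ ($U{\left(s,u \right)} = u^{2} + 0 = u^{2}$)
$\frac{U{\left(146,-63 \right)} + 26616}{45753 + 6306} = \frac{\left(-63\right)^{2} + 26616}{45753 + 6306} = \frac{3969 + 26616}{52059} = 30585 \cdot \frac{1}{52059} = \frac{10195}{17353}$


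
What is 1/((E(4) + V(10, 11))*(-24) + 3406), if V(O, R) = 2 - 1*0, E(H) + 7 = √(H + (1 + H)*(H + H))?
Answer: 1763/6203666 + 12*√11/3101833 ≈ 0.00029702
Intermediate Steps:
E(H) = -7 + √(H + 2*H*(1 + H)) (E(H) = -7 + √(H + (1 + H)*(H + H)) = -7 + √(H + (1 + H)*(2*H)) = -7 + √(H + 2*H*(1 + H)))
V(O, R) = 2 (V(O, R) = 2 + 0 = 2)
1/((E(4) + V(10, 11))*(-24) + 3406) = 1/(((-7 + √(4*(3 + 2*4))) + 2)*(-24) + 3406) = 1/(((-7 + √(4*(3 + 8))) + 2)*(-24) + 3406) = 1/(((-7 + √(4*11)) + 2)*(-24) + 3406) = 1/(((-7 + √44) + 2)*(-24) + 3406) = 1/(((-7 + 2*√11) + 2)*(-24) + 3406) = 1/((-5 + 2*√11)*(-24) + 3406) = 1/((120 - 48*√11) + 3406) = 1/(3526 - 48*√11)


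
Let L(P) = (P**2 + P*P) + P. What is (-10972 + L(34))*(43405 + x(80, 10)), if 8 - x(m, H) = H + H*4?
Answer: -374049238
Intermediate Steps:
L(P) = P + 2*P**2 (L(P) = (P**2 + P**2) + P = 2*P**2 + P = P + 2*P**2)
x(m, H) = 8 - 5*H (x(m, H) = 8 - (H + H*4) = 8 - (H + 4*H) = 8 - 5*H)
(-10972 + L(34))*(43405 + x(80, 10)) = (-10972 + 34*(1 + 2*34))*(43405 + (8 - 5*10)) = (-10972 + 34*(1 + 68))*(43405 + (8 - 50)) = (-10972 + 34*69)*(43405 - 42) = (-10972 + 2346)*43363 = -8626*43363 = -374049238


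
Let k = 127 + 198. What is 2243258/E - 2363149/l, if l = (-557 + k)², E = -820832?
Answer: -64390294955/1380639424 ≈ -46.638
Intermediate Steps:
k = 325
l = 53824 (l = (-557 + 325)² = (-232)² = 53824)
2243258/E - 2363149/l = 2243258/(-820832) - 2363149/53824 = 2243258*(-1/820832) - 2363149*1/53824 = -1121629/410416 - 2363149/53824 = -64390294955/1380639424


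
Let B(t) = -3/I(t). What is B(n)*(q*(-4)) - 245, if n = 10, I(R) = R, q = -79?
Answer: -1699/5 ≈ -339.80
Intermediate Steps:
B(t) = -3/t
B(n)*(q*(-4)) - 245 = (-3/10)*(-79*(-4)) - 245 = -3*⅒*316 - 245 = -3/10*316 - 245 = -474/5 - 245 = -1699/5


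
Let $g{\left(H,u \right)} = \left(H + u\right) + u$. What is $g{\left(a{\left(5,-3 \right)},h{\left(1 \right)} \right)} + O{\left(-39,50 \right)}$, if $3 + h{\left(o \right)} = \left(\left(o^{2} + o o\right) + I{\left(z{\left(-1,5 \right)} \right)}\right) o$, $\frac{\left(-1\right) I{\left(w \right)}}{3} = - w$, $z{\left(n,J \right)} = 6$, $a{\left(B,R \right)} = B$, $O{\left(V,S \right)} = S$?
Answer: $89$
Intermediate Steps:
$I{\left(w \right)} = 3 w$ ($I{\left(w \right)} = - 3 \left(- w\right) = 3 w$)
$h{\left(o \right)} = -3 + o \left(18 + 2 o^{2}\right)$ ($h{\left(o \right)} = -3 + \left(\left(o^{2} + o o\right) + 3 \cdot 6\right) o = -3 + \left(\left(o^{2} + o^{2}\right) + 18\right) o = -3 + \left(2 o^{2} + 18\right) o = -3 + \left(18 + 2 o^{2}\right) o = -3 + o \left(18 + 2 o^{2}\right)$)
$g{\left(H,u \right)} = H + 2 u$
$g{\left(a{\left(5,-3 \right)},h{\left(1 \right)} \right)} + O{\left(-39,50 \right)} = \left(5 + 2 \left(-3 + 2 \cdot 1^{3} + 18 \cdot 1\right)\right) + 50 = \left(5 + 2 \left(-3 + 2 \cdot 1 + 18\right)\right) + 50 = \left(5 + 2 \left(-3 + 2 + 18\right)\right) + 50 = \left(5 + 2 \cdot 17\right) + 50 = \left(5 + 34\right) + 50 = 39 + 50 = 89$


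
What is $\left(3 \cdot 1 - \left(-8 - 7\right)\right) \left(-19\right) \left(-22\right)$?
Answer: $7524$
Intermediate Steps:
$\left(3 \cdot 1 - \left(-8 - 7\right)\right) \left(-19\right) \left(-22\right) = \left(3 - \left(-8 - 7\right)\right) \left(-19\right) \left(-22\right) = \left(3 - -15\right) \left(-19\right) \left(-22\right) = \left(3 + 15\right) \left(-19\right) \left(-22\right) = 18 \left(-19\right) \left(-22\right) = \left(-342\right) \left(-22\right) = 7524$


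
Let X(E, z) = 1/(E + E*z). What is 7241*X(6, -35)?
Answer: -7241/204 ≈ -35.495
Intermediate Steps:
7241*X(6, -35) = 7241*(1/(6*(1 - 35))) = 7241*((⅙)/(-34)) = 7241*((⅙)*(-1/34)) = 7241*(-1/204) = -7241/204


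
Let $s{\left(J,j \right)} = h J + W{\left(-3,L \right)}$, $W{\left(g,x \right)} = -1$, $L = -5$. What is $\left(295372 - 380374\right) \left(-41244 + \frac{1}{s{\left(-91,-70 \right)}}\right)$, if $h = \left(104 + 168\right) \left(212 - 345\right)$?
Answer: $\frac{11541220217748318}{3292015} \approx 3.5058 \cdot 10^{9}$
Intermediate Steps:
$h = -36176$ ($h = 272 \left(-133\right) = -36176$)
$s{\left(J,j \right)} = -1 - 36176 J$ ($s{\left(J,j \right)} = - 36176 J - 1 = -1 - 36176 J$)
$\left(295372 - 380374\right) \left(-41244 + \frac{1}{s{\left(-91,-70 \right)}}\right) = \left(295372 - 380374\right) \left(-41244 + \frac{1}{-1 - -3292016}\right) = - 85002 \left(-41244 + \frac{1}{-1 + 3292016}\right) = - 85002 \left(-41244 + \frac{1}{3292015}\right) = \left(-85002\right) \left(- \frac{135775866659}{3292015}\right) = \frac{11541220217748318}{3292015}$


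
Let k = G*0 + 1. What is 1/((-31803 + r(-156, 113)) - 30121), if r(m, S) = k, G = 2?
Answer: -1/61923 ≈ -1.6149e-5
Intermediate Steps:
k = 1 (k = 2*0 + 1 = 0 + 1 = 1)
r(m, S) = 1
1/((-31803 + r(-156, 113)) - 30121) = 1/((-31803 + 1) - 30121) = 1/(-31802 - 30121) = 1/(-61923) = -1/61923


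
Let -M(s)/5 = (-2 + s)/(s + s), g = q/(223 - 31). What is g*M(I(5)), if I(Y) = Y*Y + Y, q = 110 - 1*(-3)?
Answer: -791/576 ≈ -1.3733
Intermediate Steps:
q = 113 (q = 110 + 3 = 113)
g = 113/192 (g = 113/(223 - 31) = 113/192 ≈ 0.58854)
I(Y) = Y + Y² (I(Y) = Y² + Y = Y + Y²)
M(s) = -5*(-2 + s)/(2*s) (M(s) = -5*(-2 + s)/(s + s) = -5*(-2 + s)/(2*s))
g*M(I(5)) = 113*(-5/2 + 5/((5*(1 + 5))))/192 = 113*(-5/2 + 5/((5*6)))/192 = 113*(-5/2 + 5/30)/192 = 113*(-5/2 + 5*(1/30))/192 = 113*(-5/2 + ⅙)/192 = (113/192)*(-7/3) = -791/576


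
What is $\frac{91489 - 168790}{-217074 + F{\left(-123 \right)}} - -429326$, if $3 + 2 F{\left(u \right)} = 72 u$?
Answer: $\frac{21132730876}{49223} \approx 4.2933 \cdot 10^{5}$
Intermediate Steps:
$F{\left(u \right)} = - \frac{3}{2} + 36 u$ ($F{\left(u \right)} = - \frac{3}{2} + \frac{72 u}{2} = - \frac{3}{2} + 36 u$)
$\frac{91489 - 168790}{-217074 + F{\left(-123 \right)}} - -429326 = \frac{91489 - 168790}{-217074 + \left(- \frac{3}{2} + 36 \left(-123\right)\right)} - -429326 = - \frac{77301}{-217074 - \frac{8859}{2}} + 429326 = - \frac{77301}{- \frac{443007}{2}} + 429326 = \left(-77301\right) \left(- \frac{2}{443007}\right) + 429326 = \frac{17178}{49223} + 429326 = \frac{21132730876}{49223}$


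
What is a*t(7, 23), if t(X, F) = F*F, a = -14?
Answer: -7406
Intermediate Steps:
t(X, F) = F**2
a*t(7, 23) = -14*23**2 = -14*529 = -7406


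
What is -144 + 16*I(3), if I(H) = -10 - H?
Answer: -352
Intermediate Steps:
-144 + 16*I(3) = -144 + 16*(-10 - 1*3) = -144 + 16*(-10 - 3) = -144 + 16*(-13) = -144 - 208 = -352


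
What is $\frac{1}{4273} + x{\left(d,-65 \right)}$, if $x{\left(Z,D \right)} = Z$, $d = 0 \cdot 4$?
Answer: $\frac{1}{4273} \approx 0.00023403$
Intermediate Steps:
$d = 0$
$\frac{1}{4273} + x{\left(d,-65 \right)} = \frac{1}{4273} + 0 = \frac{1}{4273}$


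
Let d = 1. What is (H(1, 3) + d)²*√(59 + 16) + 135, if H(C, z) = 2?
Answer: 135 + 45*√3 ≈ 212.94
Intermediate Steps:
(H(1, 3) + d)²*√(59 + 16) + 135 = (2 + 1)²*√(59 + 16) + 135 = 3²*√75 + 135 = 9*(5*√3) + 135 = 45*√3 + 135 = 135 + 45*√3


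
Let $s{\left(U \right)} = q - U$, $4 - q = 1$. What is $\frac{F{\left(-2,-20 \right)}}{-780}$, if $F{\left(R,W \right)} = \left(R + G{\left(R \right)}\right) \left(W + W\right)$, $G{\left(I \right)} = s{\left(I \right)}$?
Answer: $\frac{2}{13} \approx 0.15385$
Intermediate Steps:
$q = 3$ ($q = 4 - 1 = 3$)
$s{\left(U \right)} = 3 - U$
$G{\left(I \right)} = 3 - I$
$F{\left(R,W \right)} = 6 W$ ($F{\left(R,W \right)} = \left(R - \left(-3 + R\right)\right) \left(W + W\right) = 3 \cdot 2 W = 6 W$)
$\frac{F{\left(-2,-20 \right)}}{-780} = \frac{6 \left(-20\right)}{-780} = \left(-120\right) \left(- \frac{1}{780}\right) = \frac{2}{13}$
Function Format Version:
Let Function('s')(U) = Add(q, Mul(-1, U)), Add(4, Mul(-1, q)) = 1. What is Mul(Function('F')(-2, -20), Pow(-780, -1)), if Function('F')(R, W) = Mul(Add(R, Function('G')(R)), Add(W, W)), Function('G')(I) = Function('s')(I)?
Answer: Rational(2, 13) ≈ 0.15385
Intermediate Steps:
q = 3 (q = Add(4, Mul(-1, 1)) = Add(4, -1) = 3)
Function('s')(U) = Add(3, Mul(-1, U))
Function('G')(I) = Add(3, Mul(-1, I))
Function('F')(R, W) = Mul(6, W) (Function('F')(R, W) = Mul(Add(R, Add(3, Mul(-1, R))), Add(W, W)) = Mul(3, Mul(2, W)) = Mul(6, W))
Mul(Function('F')(-2, -20), Pow(-780, -1)) = Mul(Mul(6, -20), Pow(-780, -1)) = Mul(-120, Rational(-1, 780)) = Rational(2, 13)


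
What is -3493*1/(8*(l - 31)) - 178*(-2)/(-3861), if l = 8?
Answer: 13420969/710424 ≈ 18.891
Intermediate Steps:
-3493*1/(8*(l - 31)) - 178*(-2)/(-3861) = -3493*1/(8*(8 - 31)) - 178*(-2)/(-3861) = -3493/((-23*8)) + 356*(-1/3861) = -3493/(-184) - 356/3861 = -3493*(-1/184) - 356/3861 = 3493/184 - 356/3861 = 13420969/710424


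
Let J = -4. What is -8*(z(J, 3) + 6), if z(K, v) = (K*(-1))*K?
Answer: 80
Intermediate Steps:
z(K, v) = -K² (z(K, v) = (-K)*K = -K²)
-8*(z(J, 3) + 6) = -8*(-1*(-4)² + 6) = -8*(-1*16 + 6) = -8*(-16 + 6) = -8*(-10) = 80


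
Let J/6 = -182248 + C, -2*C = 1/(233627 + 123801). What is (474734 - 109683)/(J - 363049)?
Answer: -130479448828/520607106839 ≈ -0.25063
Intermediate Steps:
C = -1/714856 (C = -1/(2*(233627 + 123801)) = -½/357428 = -½*1/357428 = -1/714856 ≈ -1.3989e-6)
J = -390843228867/357428 (J = 6*(-182248 - 1/714856) = 6*(-130281076289/714856) = -390843228867/357428 ≈ -1.0935e+6)
(474734 - 109683)/(J - 363049) = (474734 - 109683)/(-390843228867/357428 - 363049) = 365051/(-520607106839/357428) = 365051*(-357428/520607106839) = -130479448828/520607106839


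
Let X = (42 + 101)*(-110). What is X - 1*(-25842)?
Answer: 10112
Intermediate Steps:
X = -15730 (X = 143*(-110) = -15730)
X - 1*(-25842) = -15730 - 1*(-25842) = -15730 + 25842 = 10112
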